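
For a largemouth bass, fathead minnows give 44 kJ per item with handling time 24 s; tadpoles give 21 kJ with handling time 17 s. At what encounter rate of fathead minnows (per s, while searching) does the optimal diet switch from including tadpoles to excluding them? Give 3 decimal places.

0.086 per s

At the threshold, the rate on fathead minnows alone equals the profitability of tadpoles: λ·44/(1 + λ·24) = 21/17 = 1.235.
Rearranging, λ(44 − 1.235×24) = 1.235, so λ = 1.235/14.35 = 0.08607 per s.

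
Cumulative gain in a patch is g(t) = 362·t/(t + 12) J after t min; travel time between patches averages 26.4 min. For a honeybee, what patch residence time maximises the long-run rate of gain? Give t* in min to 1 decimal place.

17.8 min

Maximise g(t)/(T+t): set derivative to zero → g'(t)(T+t) = g(t).
g'(t) = 362·12/(t + 12)². Setting 362·12/(t+12)² = 362t/[(t+12)(26.4+t)] gives 12(26.4+t) = t(t+12), so t² = 12×26.4 = 316.8.
t* = √316.8 = 17.8 min.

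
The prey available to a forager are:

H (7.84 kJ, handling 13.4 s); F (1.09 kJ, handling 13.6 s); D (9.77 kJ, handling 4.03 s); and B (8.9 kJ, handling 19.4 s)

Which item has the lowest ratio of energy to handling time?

Profitability E/h (kJ/s): H = 7.84/13.4 = 0.585, F = 1.09/13.6 = 0.0801, D = 9.77/4.03 = 2.42, B = 8.9/19.4 = 0.459.
Ranked: D > H > B > F.

F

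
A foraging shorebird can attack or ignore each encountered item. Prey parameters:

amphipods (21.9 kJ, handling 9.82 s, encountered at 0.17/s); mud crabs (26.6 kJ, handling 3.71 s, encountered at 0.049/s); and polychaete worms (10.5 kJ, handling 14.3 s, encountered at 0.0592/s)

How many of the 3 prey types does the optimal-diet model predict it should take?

Rank by E/h (kJ/s): mud crabs 7.17, amphipods 2.23, polychaete worms 0.734. Include each in turn until the next type's E/h falls below the running intake rate.
Rate on top 1: 1.103. amphipods: 2.23 > 1.103 → include.
Rate on top 2: 1.763. polychaete worms: 0.734 < 1.763 → exclude; stop.
Optimal diet: mud crabs, amphipods — 2 of 3 types.

2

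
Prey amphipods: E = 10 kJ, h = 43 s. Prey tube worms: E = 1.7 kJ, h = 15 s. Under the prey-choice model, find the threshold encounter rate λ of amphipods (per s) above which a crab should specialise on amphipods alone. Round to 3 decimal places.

Drop tube worms once their profitability E₂/h₂ falls below the rate achievable on amphipods alone: E₂/h₂ = λE₁/(1 + λh₁).
Solve for λ: λE₁h₂ = E₂(1 + λh₁) → λ(E₁h₂ − E₂h₁) = E₂ → λ = E₂/(E₁h₂ − E₂h₁).
λ = 1.7/(10×15 − 1.7×43) = 1.7/76.9 = 0.02211 per s.

0.022 per s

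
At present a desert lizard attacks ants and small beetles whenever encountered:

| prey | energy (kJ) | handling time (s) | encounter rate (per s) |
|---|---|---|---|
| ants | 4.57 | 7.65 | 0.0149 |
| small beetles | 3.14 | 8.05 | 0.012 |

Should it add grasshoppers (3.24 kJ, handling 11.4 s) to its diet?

Yes

Current rate: (0.0149×4.57 + 0.012×3.14)/(1 + 0.0149×7.65 + 0.012×8.05) = 0.08737 kJ/s.
grasshoppers: E/h = 3.24/11.4 = 0.2842 kJ/s.
0.2842 > 0.08737, so adding grasshoppers raises the average — include it.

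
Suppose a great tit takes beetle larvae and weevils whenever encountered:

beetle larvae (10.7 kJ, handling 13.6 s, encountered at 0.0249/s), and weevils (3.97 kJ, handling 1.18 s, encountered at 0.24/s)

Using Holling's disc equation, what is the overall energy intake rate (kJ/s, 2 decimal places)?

Energy encountered per unit search time: 0.0249×10.7 + 0.24×3.97 = 1.219 kJ/s.
Handling time per unit search time: 0.0249×13.6 + 0.24×1.18 = 0.6218.
Rate = 1.219/(1 + 0.6218) = 0.7518 kJ/s.

0.75 kJ/s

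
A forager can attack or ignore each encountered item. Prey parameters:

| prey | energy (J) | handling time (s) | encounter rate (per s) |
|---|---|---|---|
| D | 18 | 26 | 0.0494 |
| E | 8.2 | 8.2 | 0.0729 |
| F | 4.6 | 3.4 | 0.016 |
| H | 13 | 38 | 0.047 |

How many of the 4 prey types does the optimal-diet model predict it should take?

Profitabilities (E/h, J/s): F 1.35, E 1, D 0.692, H 0.342. Add prey in this order while the next type's profitability exceeds the intake rate on those already taken.
Rate on top 1: 0.0698. E: 1 > 0.0698 → include.
Rate on top 2: 0.4064. D: 0.692 > 0.4064 → include.
Rate on top 3: 0.5314. H: 0.342 < 0.5314 → exclude; stop.
Optimal diet: F, E, D — 3 of 4 types.

3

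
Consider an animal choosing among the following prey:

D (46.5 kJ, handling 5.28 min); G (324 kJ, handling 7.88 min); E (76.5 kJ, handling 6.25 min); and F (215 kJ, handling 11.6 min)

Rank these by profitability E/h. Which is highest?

In descending order of E/h:
G: 324/7.88 = 41.1 kJ/min
F: 215/11.6 = 18.5 kJ/min
E: 76.5/6.25 = 12.2 kJ/min
D: 46.5/5.28 = 8.81 kJ/min

G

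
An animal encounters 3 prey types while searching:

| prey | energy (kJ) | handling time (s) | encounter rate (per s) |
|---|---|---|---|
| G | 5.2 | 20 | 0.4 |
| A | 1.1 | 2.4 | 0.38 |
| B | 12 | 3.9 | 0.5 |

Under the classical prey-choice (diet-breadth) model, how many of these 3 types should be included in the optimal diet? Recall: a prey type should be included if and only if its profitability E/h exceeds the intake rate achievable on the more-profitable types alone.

1

E/h in descending order: B 3.08, A 0.458, G 0.26 kJ/s. The optimal diet is the largest prefix of this list for which every included type satisfies E_i/h_i > R on the types above it.
Rate on top 1: 2.034. A: 0.458 < 2.034 → exclude; stop.
Optimal diet: B — 1 of 3 types.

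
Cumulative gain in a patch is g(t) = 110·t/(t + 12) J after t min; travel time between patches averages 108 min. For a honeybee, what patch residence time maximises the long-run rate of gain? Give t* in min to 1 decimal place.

By the marginal value theorem, leave when the instantaneous gain rate g'(t) equals the habitat-wide average g(t)/(T + t).
g'(t) = 110·12/(t + 12)². Setting 110·12/(t+12)² = 110t/[(t+12)(108+t)] gives 12(108+t) = t(t+12), so t² = 12×108 = 1296.
t* = √1296 = 36 min.

36.0 min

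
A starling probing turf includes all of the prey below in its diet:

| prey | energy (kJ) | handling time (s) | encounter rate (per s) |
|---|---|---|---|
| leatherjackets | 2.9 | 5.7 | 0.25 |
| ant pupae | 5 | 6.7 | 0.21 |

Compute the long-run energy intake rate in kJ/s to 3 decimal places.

Energy encountered per unit search time: 0.25×2.9 + 0.21×5 = 1.775 kJ/s.
Handling time per unit search time: 0.25×5.7 + 0.21×6.7 = 2.832.
Rate = 1.775/(1 + 2.832) = 0.4632 kJ/s.

0.463 kJ/s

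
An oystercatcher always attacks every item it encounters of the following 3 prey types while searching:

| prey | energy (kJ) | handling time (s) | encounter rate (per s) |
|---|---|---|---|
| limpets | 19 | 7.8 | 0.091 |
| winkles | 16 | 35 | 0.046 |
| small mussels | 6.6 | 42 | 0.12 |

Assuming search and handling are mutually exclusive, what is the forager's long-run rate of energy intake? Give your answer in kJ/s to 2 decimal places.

R = Σλ_iE_i / (1 + Σλ_ih_i)
Numerator: 0.091×19 + 0.046×16 + 0.12×6.6 = 3.257
Denominator: 1 + 0.091×7.8 + 0.046×35 + 0.12×42 = 8.36
R = 3.257/8.36 = 0.3896 kJ/s

0.39 kJ/s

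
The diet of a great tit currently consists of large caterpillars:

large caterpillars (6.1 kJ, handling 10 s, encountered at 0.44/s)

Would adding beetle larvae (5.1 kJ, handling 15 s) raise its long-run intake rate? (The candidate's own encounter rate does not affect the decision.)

On large caterpillars alone, R = ΣλE/(1+Σλh) = 2.684/5.4 = 0.497 kJ/s.
beetle larvae: E/h = 5.1/15 = 0.34 kJ/s.
0.34 < 0.497, so adding beetle larvae would lower the average — exclude it.

No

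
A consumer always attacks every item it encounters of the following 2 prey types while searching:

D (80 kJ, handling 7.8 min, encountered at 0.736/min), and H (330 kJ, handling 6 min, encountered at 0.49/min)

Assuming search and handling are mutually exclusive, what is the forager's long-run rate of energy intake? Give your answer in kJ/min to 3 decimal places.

R = Σλ_iE_i / (1 + Σλ_ih_i)
Numerator: 0.736×80 + 0.49×330 = 220.6
Denominator: 1 + 0.736×7.8 + 0.49×6 = 9.681
R = 220.6/9.681 = 22.79 kJ/min

22.785 kJ/min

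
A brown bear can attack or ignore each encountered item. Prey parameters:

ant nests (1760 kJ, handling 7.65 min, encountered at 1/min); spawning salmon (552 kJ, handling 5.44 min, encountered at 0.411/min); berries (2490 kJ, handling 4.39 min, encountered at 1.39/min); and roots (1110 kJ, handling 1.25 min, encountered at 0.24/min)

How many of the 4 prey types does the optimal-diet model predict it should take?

2

E/h in descending order: roots 888, berries 567, ant nests 230, spawning salmon 101 kJ/min. The optimal diet is the largest prefix of this list for which every included type satisfies E_i/h_i > R on the types above it.
Rate on top 1: 204.9. berries: 567 > 204.9 → include.
Rate on top 2: 503.6. ant nests: 230 < 503.6 → exclude; stop.
Optimal diet: roots, berries — 2 of 4 types.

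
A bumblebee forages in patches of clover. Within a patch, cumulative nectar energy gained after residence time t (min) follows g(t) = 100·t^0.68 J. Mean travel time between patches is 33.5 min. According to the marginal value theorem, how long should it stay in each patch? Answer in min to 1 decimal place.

By the marginal value theorem, leave when the instantaneous gain rate g'(t) equals the habitat-wide average g(t)/(T + t).
g'(t) = 0.68·100·t^-0.32. Setting 0.68·100·t^-0.32 = 100·t^0.68/(33.5+t) gives 0.68(33.5+t) = t, so 0.32·t = 0.68×33.5.
t* = 0.68×33.5/0.32 = 71.19 min.

71.2 min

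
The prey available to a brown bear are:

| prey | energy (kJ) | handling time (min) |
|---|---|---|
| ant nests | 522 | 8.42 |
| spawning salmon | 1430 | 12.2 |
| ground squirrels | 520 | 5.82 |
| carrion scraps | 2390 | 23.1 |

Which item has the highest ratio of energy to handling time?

Profitability E/h (kJ/min): ant nests = 522/8.42 = 62, spawning salmon = 1430/12.2 = 117, ground squirrels = 520/5.82 = 89.3, carrion scraps = 2390/23.1 = 103.
Ranked: spawning salmon > carrion scraps > ground squirrels > ant nests.

spawning salmon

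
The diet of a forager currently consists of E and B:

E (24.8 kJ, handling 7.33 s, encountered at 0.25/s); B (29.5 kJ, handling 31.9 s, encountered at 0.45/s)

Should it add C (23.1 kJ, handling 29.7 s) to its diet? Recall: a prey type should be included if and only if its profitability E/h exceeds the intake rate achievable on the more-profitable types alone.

On E and B alone, R = ΣλE/(1+Σλh) = 19.48/17.19 = 1.133 kJ/s.
C: E/h = 23.1/29.7 = 0.7778 kJ/s.
Since 0.7778 < R, time spent handling C is better spent searching.

No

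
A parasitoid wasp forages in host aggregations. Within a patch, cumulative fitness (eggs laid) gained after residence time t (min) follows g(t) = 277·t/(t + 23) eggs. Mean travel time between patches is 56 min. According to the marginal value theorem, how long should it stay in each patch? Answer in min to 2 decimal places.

By the marginal value theorem, leave when the instantaneous gain rate g'(t) equals the habitat-wide average g(t)/(T + t).
g'(t) = 277·23/(t + 23)². Setting 277·23/(t+23)² = 277t/[(t+23)(56+t)] gives 23(56+t) = t(t+23), so t² = 23×56 = 1288.
t* = √1288 = 35.89 min.

35.89 min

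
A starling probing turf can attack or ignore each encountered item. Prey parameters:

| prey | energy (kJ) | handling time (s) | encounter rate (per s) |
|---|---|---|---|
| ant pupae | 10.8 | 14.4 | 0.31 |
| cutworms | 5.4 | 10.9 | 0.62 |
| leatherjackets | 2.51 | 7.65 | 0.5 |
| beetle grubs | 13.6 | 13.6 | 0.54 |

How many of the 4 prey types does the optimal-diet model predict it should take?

Profitabilities (E/h, kJ/s): beetle grubs 1, ant pupae 0.75, cutworms 0.495, leatherjackets 0.328. Add prey in this order while the next type's profitability exceeds the intake rate on those already taken.
Rate on top 1: 0.8802. ant pupae: 0.75 < 0.8802 → exclude; stop.
Optimal diet: beetle grubs — 1 of 4 types.

1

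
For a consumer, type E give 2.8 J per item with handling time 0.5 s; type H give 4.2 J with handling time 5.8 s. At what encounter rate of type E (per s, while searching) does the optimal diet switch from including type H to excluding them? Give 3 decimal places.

0.297 per s

Drop type H once their profitability E₂/h₂ falls below the rate achievable on type E alone: E₂/h₂ = λE₁/(1 + λh₁).
Solve for λ: λE₁h₂ = E₂(1 + λh₁) → λ(E₁h₂ − E₂h₁) = E₂ → λ = E₂/(E₁h₂ − E₂h₁).
λ = 4.2/(2.8×5.8 − 4.2×0.5) = 4.2/14.14 = 0.297 per s.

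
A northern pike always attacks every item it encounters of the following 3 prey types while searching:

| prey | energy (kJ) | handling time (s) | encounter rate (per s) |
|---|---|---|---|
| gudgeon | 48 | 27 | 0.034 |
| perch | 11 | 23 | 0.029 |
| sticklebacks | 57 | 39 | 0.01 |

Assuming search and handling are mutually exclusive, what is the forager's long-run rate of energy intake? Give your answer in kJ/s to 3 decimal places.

R = (0.034×48 + 0.029×11 + 0.01×57) / (1 + 0.034×27 + 0.029×23 + 0.01×39) = 2.521/2.975 = 0.8474 kJ/s.

0.847 kJ/s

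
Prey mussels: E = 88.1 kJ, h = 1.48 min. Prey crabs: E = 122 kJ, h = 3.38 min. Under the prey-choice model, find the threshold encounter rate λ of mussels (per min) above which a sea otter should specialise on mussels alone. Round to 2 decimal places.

The zero-one rule: include crabs iff E₂/h₂ > λE₁/(1+λh₁). Equality gives the switch point.
λE₁h₂ = E₂ + λE₂h₁ ⇒ λ = E₂/(E₁h₂ − E₂h₁) = 122/(297.8 − 180.6) = 1.041 per min.

1.04 per min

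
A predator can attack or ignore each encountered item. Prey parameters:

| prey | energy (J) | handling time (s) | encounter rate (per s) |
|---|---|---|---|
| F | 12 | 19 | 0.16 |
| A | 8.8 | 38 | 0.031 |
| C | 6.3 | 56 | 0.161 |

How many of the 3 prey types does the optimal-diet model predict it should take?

1

Rank by E/h (J/s): F 0.632, A 0.232, C 0.113. Include each in turn until the next type's E/h falls below the running intake rate.
Rate on top 1: 0.4752. A: 0.232 < 0.4752 → exclude; stop.
Optimal diet: F — 1 of 3 types.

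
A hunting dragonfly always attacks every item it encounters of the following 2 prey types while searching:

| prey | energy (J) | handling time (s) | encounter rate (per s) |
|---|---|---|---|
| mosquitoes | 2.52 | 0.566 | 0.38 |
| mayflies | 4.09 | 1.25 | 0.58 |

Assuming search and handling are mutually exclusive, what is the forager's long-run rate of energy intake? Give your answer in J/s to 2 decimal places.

1.72 J/s

Energy encountered per unit search time: 0.38×2.52 + 0.58×4.09 = 3.33 J/s.
Handling time per unit search time: 0.38×0.566 + 0.58×1.25 = 0.9401.
Rate = 3.33/(1 + 0.9401) = 1.716 J/s.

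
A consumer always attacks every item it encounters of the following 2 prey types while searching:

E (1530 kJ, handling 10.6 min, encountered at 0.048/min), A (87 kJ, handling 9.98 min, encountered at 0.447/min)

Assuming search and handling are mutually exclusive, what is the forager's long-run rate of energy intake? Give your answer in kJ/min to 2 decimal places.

R = (0.048×1530 + 0.447×87) / (1 + 0.048×10.6 + 0.447×9.98) = 112.3/5.97 = 18.82 kJ/min.

18.82 kJ/min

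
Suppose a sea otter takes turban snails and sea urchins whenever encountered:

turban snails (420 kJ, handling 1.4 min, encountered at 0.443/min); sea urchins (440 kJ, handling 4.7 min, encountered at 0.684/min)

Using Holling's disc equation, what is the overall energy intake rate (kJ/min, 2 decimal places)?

R = Σλ_iE_i / (1 + Σλ_ih_i)
Numerator: 0.443×420 + 0.684×440 = 487
Denominator: 1 + 0.443×1.4 + 0.684×4.7 = 4.835
R = 487/4.835 = 100.7 kJ/min

100.73 kJ/min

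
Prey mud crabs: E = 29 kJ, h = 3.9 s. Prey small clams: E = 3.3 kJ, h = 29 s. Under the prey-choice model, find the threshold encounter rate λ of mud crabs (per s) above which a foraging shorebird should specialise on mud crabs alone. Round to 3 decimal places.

At the threshold, the rate on mud crabs alone equals the profitability of small clams: λ·29/(1 + λ·3.9) = 3.3/29 = 0.1138.
Rearranging, λ(29 − 0.1138×3.9) = 0.1138, so λ = 0.1138/28.56 = 0.003985 per s.

0.004 per s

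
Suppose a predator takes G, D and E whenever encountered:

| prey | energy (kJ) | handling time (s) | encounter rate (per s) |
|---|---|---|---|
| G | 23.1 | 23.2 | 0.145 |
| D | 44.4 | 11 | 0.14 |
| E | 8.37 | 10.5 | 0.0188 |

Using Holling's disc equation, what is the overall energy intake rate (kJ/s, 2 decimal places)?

R = (0.145×23.1 + 0.14×44.4 + 0.0188×8.37) / (1 + 0.145×23.2 + 0.14×11 + 0.0188×10.5) = 9.723/6.101 = 1.594 kJ/s.

1.59 kJ/s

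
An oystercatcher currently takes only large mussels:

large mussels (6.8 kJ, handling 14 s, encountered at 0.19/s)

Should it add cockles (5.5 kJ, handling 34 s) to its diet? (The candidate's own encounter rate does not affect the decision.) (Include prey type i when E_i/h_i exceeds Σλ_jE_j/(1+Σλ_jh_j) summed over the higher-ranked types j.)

Current rate: (0.19×6.8)/(1 + 0.19×14) = 0.353 kJ/s.
Profitability of cockles: 5.5/34 = 0.1618 kJ/s.
0.1618 < 0.353, so adding cockles would lower the average — exclude it.

No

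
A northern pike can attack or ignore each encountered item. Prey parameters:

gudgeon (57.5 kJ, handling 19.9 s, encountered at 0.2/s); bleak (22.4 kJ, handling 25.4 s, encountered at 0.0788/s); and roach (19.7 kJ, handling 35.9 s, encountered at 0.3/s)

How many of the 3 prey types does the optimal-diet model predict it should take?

Rank by E/h (kJ/s): gudgeon 2.89, bleak 0.882, roach 0.549. Include each in turn until the next type's E/h falls below the running intake rate.
Rate on top 1: 2.309. bleak: 0.882 < 2.309 → exclude; stop.
Optimal diet: gudgeon — 1 of 3 types.

1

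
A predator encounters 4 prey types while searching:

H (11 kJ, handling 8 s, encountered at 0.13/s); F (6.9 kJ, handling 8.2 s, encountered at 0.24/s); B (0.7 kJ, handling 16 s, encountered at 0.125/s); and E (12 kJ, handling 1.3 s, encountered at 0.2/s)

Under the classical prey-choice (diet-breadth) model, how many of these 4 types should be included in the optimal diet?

1

E/h in descending order: E 9.23, H 1.38, F 0.841, B 0.0437 kJ/s. The optimal diet is the largest prefix of this list for which every included type satisfies E_i/h_i > R on the types above it.
Rate on top 1: 1.905. H: 1.38 < 1.905 → exclude; stop.
Optimal diet: E — 1 of 4 types.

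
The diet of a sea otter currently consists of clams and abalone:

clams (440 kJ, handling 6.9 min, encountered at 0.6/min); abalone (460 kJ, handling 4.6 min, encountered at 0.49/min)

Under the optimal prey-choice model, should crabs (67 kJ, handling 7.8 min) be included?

No

Intake rate on the current diet: R = (0.6×440 + 0.49×460) / (1 + 0.6×6.9 + 0.49×4.6) = 489.4/7.394 = 66.19 kJ/min.
crabs: E/h = 67/7.8 = 8.59 kJ/min.
8.59 < 66.19, so adding crabs would lower the average — exclude it.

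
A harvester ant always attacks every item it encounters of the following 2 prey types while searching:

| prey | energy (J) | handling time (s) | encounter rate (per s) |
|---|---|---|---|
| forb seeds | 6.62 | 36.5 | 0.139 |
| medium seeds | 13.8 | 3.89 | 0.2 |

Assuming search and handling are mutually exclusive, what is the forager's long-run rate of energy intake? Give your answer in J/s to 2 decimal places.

Energy encountered per unit search time: 0.139×6.62 + 0.2×13.8 = 3.68 J/s.
Handling time per unit search time: 0.139×36.5 + 0.2×3.89 = 5.851.
Rate = 3.68/(1 + 5.851) = 0.5371 J/s.

0.54 J/s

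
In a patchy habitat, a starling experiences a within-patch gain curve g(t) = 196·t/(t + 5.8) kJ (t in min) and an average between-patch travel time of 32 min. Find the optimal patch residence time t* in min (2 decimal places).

13.62 min

Maximise g(t)/(T+t): set derivative to zero → g'(t)(T+t) = g(t).
g'(t) = 196·5.8/(t + 5.8)². Setting 196·5.8/(t+5.8)² = 196t/[(t+5.8)(32+t)] gives 5.8(32+t) = t(t+5.8), so t² = 5.8×32 = 185.6.
t* = √185.6 = 13.62 min.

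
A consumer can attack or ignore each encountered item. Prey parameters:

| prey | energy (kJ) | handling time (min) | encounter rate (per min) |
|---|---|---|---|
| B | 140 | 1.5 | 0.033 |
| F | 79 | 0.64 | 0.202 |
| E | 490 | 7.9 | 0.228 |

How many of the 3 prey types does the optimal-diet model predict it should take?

3

Profitabilities (E/h, kJ/min): F 123, B 93.3, E 62. Add prey in this order while the next type's profitability exceeds the intake rate on those already taken.
Rate on top 1: 14.13. B: 93.3 > 14.13 → include.
Rate on top 2: 17.46. E: 62 > 17.46 → include.
Optimal diet: F, B, E — 3 of 3 types.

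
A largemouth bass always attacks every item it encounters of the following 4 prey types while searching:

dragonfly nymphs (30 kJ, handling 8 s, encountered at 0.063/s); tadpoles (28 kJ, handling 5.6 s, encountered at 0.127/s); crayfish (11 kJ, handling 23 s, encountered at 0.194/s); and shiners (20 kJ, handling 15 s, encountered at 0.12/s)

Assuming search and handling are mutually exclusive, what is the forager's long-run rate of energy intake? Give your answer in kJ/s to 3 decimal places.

1.177 kJ/s

R = Σλ_iE_i / (1 + Σλ_ih_i)
Numerator: 0.063×30 + 0.127×28 + 0.194×11 + 0.12×20 = 9.98
Denominator: 1 + 0.063×8 + 0.127×5.6 + 0.194×23 + 0.12×15 = 8.477
R = 9.98/8.477 = 1.177 kJ/s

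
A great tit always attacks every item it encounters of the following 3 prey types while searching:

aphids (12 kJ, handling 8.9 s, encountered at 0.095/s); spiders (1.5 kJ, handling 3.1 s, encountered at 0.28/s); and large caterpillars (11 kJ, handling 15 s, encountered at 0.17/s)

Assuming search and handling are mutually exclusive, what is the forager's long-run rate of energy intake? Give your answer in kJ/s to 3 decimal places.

R = (0.095×12 + 0.28×1.5 + 0.17×11) / (1 + 0.095×8.9 + 0.28×3.1 + 0.17×15) = 3.43/5.264 = 0.6517 kJ/s.

0.652 kJ/s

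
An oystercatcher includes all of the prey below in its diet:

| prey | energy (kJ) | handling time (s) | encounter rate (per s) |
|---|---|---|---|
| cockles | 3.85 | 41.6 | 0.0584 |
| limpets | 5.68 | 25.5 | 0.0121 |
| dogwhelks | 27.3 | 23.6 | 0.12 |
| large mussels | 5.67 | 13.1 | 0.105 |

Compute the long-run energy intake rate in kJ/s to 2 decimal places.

Energy encountered per unit search time: 0.0584×3.85 + 0.0121×5.68 + 0.12×27.3 + 0.105×5.67 = 4.165 kJ/s.
Handling time per unit search time: 0.0584×41.6 + 0.0121×25.5 + 0.12×23.6 + 0.105×13.1 = 6.945.
Rate = 4.165/(1 + 6.945) = 0.5242 kJ/s.

0.52 kJ/s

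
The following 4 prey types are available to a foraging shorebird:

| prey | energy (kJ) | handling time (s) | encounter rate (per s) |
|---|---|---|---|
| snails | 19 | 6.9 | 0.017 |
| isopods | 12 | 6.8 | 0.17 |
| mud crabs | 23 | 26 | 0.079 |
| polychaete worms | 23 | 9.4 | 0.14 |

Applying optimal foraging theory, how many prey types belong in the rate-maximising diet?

3

E/h in descending order: snails 2.75, polychaete worms 2.45, isopods 1.76, mud crabs 0.885 kJ/s. The optimal diet is the largest prefix of this list for which every included type satisfies E_i/h_i > R on the types above it.
Rate on top 1: 0.2891. polychaete worms: 2.45 > 0.2891 → include.
Rate on top 2: 1.456. isopods: 1.76 > 1.456 → include.
Rate on top 3: 1.555. mud crabs: 0.885 < 1.555 → exclude; stop.
Optimal diet: snails, polychaete worms, isopods — 3 of 4 types.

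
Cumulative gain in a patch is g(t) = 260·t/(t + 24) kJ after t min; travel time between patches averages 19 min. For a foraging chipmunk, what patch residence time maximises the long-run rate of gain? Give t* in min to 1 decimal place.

Optimal t* satisfies g'(t*) = g(t*)/(T + t*).
g'(t) = 260·24/(t + 24)². Setting 260·24/(t+24)² = 260t/[(t+24)(19+t)] gives 24(19+t) = t(t+24), so t² = 24×19 = 456.
t* = √456 = 21.35 min.

21.4 min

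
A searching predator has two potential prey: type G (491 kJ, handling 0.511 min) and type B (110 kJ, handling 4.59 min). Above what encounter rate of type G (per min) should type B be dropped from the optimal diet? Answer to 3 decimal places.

Drop type B once their profitability E₂/h₂ falls below the rate achievable on type G alone: E₂/h₂ = λE₁/(1 + λh₁).
Solve for λ: λE₁h₂ = E₂(1 + λh₁) → λ(E₁h₂ − E₂h₁) = E₂ → λ = E₂/(E₁h₂ − E₂h₁).
λ = 110/(491×4.59 − 110×0.511) = 110/2197 = 0.05006 per min.

0.050 per min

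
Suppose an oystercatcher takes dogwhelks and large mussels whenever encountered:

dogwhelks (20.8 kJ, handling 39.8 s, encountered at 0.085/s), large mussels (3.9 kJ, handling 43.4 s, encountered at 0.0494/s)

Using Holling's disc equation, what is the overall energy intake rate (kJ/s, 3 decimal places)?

0.300 kJ/s

R = Σλ_iE_i / (1 + Σλ_ih_i)
Numerator: 0.085×20.8 + 0.0494×3.9 = 1.961
Denominator: 1 + 0.085×39.8 + 0.0494×43.4 = 6.527
R = 1.961/6.527 = 0.3004 kJ/s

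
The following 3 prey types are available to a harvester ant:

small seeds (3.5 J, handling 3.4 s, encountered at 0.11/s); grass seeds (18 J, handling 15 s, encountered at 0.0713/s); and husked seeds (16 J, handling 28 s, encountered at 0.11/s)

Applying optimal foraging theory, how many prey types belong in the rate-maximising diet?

2

Profitabilities (E/h, J/s): grass seeds 1.2, small seeds 1.03, husked seeds 0.571. Add prey in this order while the next type's profitability exceeds the intake rate on those already taken.
Rate on top 1: 0.6201. small seeds: 1.03 > 0.6201 → include.
Rate on top 2: 0.6828. husked seeds: 0.571 < 0.6828 → exclude; stop.
Optimal diet: grass seeds, small seeds — 2 of 3 types.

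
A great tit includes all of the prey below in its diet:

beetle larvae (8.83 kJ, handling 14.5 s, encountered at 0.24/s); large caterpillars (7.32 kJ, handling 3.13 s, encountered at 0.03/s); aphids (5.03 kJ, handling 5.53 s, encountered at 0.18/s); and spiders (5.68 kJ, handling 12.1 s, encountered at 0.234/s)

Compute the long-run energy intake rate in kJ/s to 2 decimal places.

0.54 kJ/s

Energy encountered per unit search time: 0.24×8.83 + 0.03×7.32 + 0.18×5.03 + 0.234×5.68 = 4.573 kJ/s.
Handling time per unit search time: 0.24×14.5 + 0.03×3.13 + 0.18×5.53 + 0.234×12.1 = 7.401.
Rate = 4.573/(1 + 7.401) = 0.5444 kJ/s.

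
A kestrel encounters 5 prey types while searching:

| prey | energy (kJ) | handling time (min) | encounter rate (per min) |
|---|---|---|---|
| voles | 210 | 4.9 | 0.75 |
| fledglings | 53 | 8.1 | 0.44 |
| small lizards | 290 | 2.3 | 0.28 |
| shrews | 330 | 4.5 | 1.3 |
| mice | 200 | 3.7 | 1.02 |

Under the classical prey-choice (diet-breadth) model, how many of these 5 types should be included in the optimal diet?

Profitabilities (E/h, kJ/min): small lizards 126, shrews 73.3, mice 54.1, voles 42.9, fledglings 6.54. Add prey in this order while the next type's profitability exceeds the intake rate on those already taken.
Rate on top 1: 49.39. shrews: 73.3 > 49.39 → include.
Rate on top 2: 68.08. mice: 54.1 < 68.08 → exclude; stop.
Optimal diet: small lizards, shrews — 2 of 5 types.

2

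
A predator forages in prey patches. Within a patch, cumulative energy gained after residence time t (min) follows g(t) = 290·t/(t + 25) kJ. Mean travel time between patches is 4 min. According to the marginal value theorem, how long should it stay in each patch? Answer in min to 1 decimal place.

10.0 min

By the marginal value theorem, leave when the instantaneous gain rate g'(t) equals the habitat-wide average g(t)/(T + t).
g'(t) = 290·25/(t + 25)². Setting 290·25/(t+25)² = 290t/[(t+25)(4+t)] gives 25(4+t) = t(t+25), so t² = 25×4 = 100.
t* = √100 = 10 min.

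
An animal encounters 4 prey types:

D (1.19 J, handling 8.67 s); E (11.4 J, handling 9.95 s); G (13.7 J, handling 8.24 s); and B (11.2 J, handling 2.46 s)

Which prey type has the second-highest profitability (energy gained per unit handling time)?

In descending order of E/h:
B: 11.2/2.46 = 4.55 J/s
G: 13.7/8.24 = 1.66 J/s
E: 11.4/9.95 = 1.15 J/s
D: 1.19/8.67 = 0.137 J/s

G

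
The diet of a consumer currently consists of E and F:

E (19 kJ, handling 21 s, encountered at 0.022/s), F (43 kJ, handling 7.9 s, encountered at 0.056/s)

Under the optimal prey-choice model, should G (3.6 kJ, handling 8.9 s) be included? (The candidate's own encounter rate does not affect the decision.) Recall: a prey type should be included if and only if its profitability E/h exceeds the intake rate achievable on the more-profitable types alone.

On E and F alone, R = ΣλE/(1+Σλh) = 2.826/1.904 = 1.484 kJ/s.
G: E/h = 3.6/8.9 = 0.4045 kJ/s.
Since 0.4045 < R, time spent handling G is better spent searching.

No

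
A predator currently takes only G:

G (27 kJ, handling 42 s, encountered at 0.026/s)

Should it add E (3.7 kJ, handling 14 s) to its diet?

No

Current rate: (0.026×27)/(1 + 0.026×42) = 0.3356 kJ/s.
Profitability of E: 3.7/14 = 0.2643 kJ/s.
Since 0.2643 < R, time spent handling E is better spent searching.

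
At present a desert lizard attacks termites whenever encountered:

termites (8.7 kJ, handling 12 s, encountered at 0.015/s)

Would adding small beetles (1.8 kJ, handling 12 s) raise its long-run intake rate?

Intake rate on the current diet: R = (0.015×8.7) / (1 + 0.015×12) = 0.1305/1.18 = 0.1106 kJ/s.
Profitability of small beetles: 1.8/12 = 0.15 kJ/s.
0.15 > 0.1106, so adding small beetles raises the average — include it.

Yes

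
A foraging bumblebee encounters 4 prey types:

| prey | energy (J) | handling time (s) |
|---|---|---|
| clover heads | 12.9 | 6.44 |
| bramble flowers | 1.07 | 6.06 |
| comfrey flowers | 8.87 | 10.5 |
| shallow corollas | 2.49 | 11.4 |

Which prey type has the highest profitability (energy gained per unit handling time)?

In descending order of E/h:
clover heads: 12.9/6.44 = 2 J/s
comfrey flowers: 8.87/10.5 = 0.845 J/s
shallow corollas: 2.49/11.4 = 0.218 J/s
bramble flowers: 1.07/6.06 = 0.177 J/s

clover heads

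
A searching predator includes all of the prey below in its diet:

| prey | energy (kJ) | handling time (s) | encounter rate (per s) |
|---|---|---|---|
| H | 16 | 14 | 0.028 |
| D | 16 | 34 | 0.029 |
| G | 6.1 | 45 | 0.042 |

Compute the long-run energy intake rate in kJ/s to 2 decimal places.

Energy encountered per unit search time: 0.028×16 + 0.029×16 + 0.042×6.1 = 1.168 kJ/s.
Handling time per unit search time: 0.028×14 + 0.029×34 + 0.042×45 = 3.268.
Rate = 1.168/(1 + 3.268) = 0.2737 kJ/s.

0.27 kJ/s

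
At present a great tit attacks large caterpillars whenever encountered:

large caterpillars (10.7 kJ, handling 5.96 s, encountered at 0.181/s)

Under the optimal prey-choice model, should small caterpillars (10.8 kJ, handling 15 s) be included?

Current rate: (0.181×10.7)/(1 + 0.181×5.96) = 0.9317 kJ/s.
Profitability of small caterpillars: 10.8/15 = 0.72 kJ/s.
0.72 < 0.9317, so adding small caterpillars would lower the average — exclude it.

No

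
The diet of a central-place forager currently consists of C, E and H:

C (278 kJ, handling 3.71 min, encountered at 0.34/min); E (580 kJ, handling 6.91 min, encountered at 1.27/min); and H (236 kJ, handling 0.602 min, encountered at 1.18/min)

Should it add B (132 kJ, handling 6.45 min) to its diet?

On C, E and H alone, R = ΣλE/(1+Σλh) = 1110/11.75 = 94.45 kJ/min.
Profitability of B: 132/6.45 = 20.47 kJ/min.
Since 20.47 < R, time spent handling B is better spent searching.

No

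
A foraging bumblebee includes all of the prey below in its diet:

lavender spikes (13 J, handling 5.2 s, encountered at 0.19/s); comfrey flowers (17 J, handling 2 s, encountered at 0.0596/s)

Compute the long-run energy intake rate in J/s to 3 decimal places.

R = (0.19×13 + 0.0596×17) / (1 + 0.19×5.2 + 0.0596×2) = 3.483/2.107 = 1.653 J/s.

1.653 J/s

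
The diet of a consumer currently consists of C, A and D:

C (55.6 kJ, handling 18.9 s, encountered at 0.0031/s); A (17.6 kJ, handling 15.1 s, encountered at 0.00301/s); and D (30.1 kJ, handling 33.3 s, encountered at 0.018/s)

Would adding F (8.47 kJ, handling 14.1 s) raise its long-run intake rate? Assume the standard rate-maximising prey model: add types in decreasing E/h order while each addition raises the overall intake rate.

Yes

Intake rate on the current diet: R = (0.0031×55.6 + 0.00301×17.6 + 0.018×30.1) / (1 + 0.0031×18.9 + 0.00301×15.1 + 0.018×33.3) = 0.7671/1.703 = 0.4503 kJ/s.
Profitability of F: 8.47/14.1 = 0.6007 kJ/s.
0.6007 > 0.4503, so adding F raises the average — include it.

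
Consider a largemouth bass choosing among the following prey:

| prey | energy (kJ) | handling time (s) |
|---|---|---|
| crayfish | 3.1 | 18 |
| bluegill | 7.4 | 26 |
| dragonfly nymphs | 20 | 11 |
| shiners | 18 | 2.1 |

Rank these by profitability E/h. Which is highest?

Profitability E/h (kJ/s): crayfish = 3.1/18 = 0.172, bluegill = 7.4/26 = 0.285, dragonfly nymphs = 20/11 = 1.82, shiners = 18/2.1 = 8.57.
Ranked: shiners > dragonfly nymphs > bluegill > crayfish.

shiners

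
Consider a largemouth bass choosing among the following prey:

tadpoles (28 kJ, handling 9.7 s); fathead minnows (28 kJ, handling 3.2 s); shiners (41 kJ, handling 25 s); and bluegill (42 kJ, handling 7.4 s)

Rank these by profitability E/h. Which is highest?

Profitability E/h (kJ/s): tadpoles = 28/9.7 = 2.89, fathead minnows = 28/3.2 = 8.75, shiners = 41/25 = 1.64, bluegill = 42/7.4 = 5.68.
Ranked: fathead minnows > bluegill > tadpoles > shiners.

fathead minnows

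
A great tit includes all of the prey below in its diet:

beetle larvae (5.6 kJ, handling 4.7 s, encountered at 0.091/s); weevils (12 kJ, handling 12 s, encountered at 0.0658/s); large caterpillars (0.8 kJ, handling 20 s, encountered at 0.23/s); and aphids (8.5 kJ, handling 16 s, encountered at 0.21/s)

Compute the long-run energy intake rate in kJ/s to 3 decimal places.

0.321 kJ/s

Energy encountered per unit search time: 0.091×5.6 + 0.0658×12 + 0.23×0.8 + 0.21×8.5 = 3.268 kJ/s.
Handling time per unit search time: 0.091×4.7 + 0.0658×12 + 0.23×20 + 0.21×16 = 9.177.
Rate = 3.268/(1 + 9.177) = 0.3211 kJ/s.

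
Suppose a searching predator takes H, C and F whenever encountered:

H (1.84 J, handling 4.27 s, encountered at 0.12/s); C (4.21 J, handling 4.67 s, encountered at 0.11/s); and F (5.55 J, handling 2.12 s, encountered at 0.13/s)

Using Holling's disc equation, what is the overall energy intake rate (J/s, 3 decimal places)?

R = (0.12×1.84 + 0.11×4.21 + 0.13×5.55) / (1 + 0.12×4.27 + 0.11×4.67 + 0.13×2.12) = 1.405/2.302 = 0.6106 J/s.

0.611 J/s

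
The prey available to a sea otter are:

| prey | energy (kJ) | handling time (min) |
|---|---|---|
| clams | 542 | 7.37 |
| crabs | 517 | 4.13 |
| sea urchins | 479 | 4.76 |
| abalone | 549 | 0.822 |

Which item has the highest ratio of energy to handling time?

abalone

In descending order of E/h:
abalone: 549/0.822 = 668 kJ/min
crabs: 517/4.13 = 125 kJ/min
sea urchins: 479/4.76 = 101 kJ/min
clams: 542/7.37 = 73.5 kJ/min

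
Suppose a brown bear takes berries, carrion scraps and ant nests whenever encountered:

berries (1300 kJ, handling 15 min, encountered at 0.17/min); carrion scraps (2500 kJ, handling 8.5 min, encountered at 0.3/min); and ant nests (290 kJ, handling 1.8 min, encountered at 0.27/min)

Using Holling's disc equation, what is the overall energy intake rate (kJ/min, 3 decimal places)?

Energy encountered per unit search time: 0.17×1300 + 0.3×2500 + 0.27×290 = 1049 kJ/min.
Handling time per unit search time: 0.17×15 + 0.3×8.5 + 0.27×1.8 = 5.586.
Rate = 1049/(1 + 5.586) = 159.3 kJ/min.

159.323 kJ/min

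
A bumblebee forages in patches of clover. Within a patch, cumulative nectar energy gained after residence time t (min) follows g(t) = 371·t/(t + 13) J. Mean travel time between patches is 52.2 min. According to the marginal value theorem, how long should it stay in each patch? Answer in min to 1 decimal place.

By the marginal value theorem, leave when the instantaneous gain rate g'(t) equals the habitat-wide average g(t)/(T + t).
g'(t) = 371·13/(t + 13)². Setting 371·13/(t+13)² = 371t/[(t+13)(52.2+t)] gives 13(52.2+t) = t(t+13), so t² = 13×52.2 = 678.6.
t* = √678.6 = 26.05 min.

26.0 min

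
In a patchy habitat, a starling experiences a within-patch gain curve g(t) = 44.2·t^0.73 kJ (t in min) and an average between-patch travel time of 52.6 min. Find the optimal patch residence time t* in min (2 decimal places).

By the marginal value theorem, leave when the instantaneous gain rate g'(t) equals the habitat-wide average g(t)/(T + t).
g'(t) = 0.73·44.2·t^-0.27. Setting 0.73·44.2·t^-0.27 = 44.2·t^0.73/(52.6+t) gives 0.73(52.6+t) = t, so 0.27·t = 0.73×52.6.
t* = 0.73×52.6/0.27 = 142.2 min.

142.21 min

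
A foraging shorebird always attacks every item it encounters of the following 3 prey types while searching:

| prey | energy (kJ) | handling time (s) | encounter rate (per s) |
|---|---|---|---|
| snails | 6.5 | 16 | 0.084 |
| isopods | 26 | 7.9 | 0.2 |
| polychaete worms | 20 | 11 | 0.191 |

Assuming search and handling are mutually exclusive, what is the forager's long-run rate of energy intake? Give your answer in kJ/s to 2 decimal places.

R = (0.084×6.5 + 0.2×26 + 0.191×20) / (1 + 0.084×16 + 0.2×7.9 + 0.191×11) = 9.566/6.025 = 1.588 kJ/s.

1.59 kJ/s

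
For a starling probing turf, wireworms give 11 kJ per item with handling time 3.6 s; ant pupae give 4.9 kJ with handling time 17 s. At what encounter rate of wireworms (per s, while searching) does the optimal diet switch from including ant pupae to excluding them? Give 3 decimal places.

0.029 per s

Drop ant pupae once their profitability E₂/h₂ falls below the rate achievable on wireworms alone: E₂/h₂ = λE₁/(1 + λh₁).
Solve for λ: λE₁h₂ = E₂(1 + λh₁) → λ(E₁h₂ − E₂h₁) = E₂ → λ = E₂/(E₁h₂ − E₂h₁).
λ = 4.9/(11×17 − 4.9×3.6) = 4.9/169.4 = 0.02893 per s.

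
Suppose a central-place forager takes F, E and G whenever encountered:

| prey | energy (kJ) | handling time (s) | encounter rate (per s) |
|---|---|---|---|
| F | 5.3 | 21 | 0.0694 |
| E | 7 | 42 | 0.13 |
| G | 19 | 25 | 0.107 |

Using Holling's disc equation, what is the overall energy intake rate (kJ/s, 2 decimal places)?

0.31 kJ/s

R = Σλ_iE_i / (1 + Σλ_ih_i)
Numerator: 0.0694×5.3 + 0.13×7 + 0.107×19 = 3.311
Denominator: 1 + 0.0694×21 + 0.13×42 + 0.107×25 = 10.59
R = 3.311/10.59 = 0.3126 kJ/s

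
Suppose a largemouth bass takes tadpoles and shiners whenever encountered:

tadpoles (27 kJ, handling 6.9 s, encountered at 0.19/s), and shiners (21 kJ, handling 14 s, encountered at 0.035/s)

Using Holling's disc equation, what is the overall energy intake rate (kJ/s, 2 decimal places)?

2.09 kJ/s

R = (0.19×27 + 0.035×21) / (1 + 0.19×6.9 + 0.035×14) = 5.865/2.801 = 2.094 kJ/s.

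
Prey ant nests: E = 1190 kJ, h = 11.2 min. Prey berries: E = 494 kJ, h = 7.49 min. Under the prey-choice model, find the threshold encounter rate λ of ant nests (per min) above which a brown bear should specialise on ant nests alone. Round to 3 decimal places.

Drop berries once their profitability E₂/h₂ falls below the rate achievable on ant nests alone: E₂/h₂ = λE₁/(1 + λh₁).
Solve for λ: λE₁h₂ = E₂(1 + λh₁) → λ(E₁h₂ − E₂h₁) = E₂ → λ = E₂/(E₁h₂ − E₂h₁).
λ = 494/(1190×7.49 − 494×11.2) = 494/3380 = 0.1461 per min.

0.146 per min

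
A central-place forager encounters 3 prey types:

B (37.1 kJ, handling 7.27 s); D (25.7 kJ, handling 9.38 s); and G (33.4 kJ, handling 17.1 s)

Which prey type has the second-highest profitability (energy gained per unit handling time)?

D

Profitability E/h (kJ/s): B = 37.1/7.27 = 5.1, D = 25.7/9.38 = 2.74, G = 33.4/17.1 = 1.95.
Ranked: B > D > G.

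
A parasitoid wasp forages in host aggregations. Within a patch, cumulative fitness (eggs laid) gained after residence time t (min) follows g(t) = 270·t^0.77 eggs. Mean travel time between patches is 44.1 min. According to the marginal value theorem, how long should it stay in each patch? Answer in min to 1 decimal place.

By the marginal value theorem, leave when the instantaneous gain rate g'(t) equals the habitat-wide average g(t)/(T + t).
g'(t) = 0.77·270·t^-0.23. Setting 0.77·270·t^-0.23 = 270·t^0.77/(44.1+t) gives 0.77(44.1+t) = t, so 0.23·t = 0.77×44.1.
t* = 0.77×44.1/0.23 = 147.6 min.

147.6 min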